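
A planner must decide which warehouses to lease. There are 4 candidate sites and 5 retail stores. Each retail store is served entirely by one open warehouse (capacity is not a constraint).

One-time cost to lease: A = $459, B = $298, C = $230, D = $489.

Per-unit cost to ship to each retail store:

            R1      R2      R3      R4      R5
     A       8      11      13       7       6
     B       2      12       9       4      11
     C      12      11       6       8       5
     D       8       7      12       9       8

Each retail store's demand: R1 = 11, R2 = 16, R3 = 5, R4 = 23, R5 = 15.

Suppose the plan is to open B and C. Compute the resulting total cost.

Each retail store is assigned to its cheapest site among the open ones.
{B, C}: R1→B 2·11=22, R2→C 11·16=176, R3→C 6·5=30, R4→B 4·23=92, R5→C 5·15=75. Service 395; fixed 528; total 923.

Total cost: 923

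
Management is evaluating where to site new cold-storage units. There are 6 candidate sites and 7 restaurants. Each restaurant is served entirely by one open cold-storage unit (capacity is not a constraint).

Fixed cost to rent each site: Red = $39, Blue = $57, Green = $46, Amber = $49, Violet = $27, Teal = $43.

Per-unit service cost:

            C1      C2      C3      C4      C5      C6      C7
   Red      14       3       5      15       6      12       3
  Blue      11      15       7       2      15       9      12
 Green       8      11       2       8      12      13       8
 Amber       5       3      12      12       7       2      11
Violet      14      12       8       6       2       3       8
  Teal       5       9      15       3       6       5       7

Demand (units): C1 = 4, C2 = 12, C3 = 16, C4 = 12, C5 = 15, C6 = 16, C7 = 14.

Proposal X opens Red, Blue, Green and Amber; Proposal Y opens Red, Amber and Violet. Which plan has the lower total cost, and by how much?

Proposal Y is cheaper by 40.

Proposal X: {Red, Blue, Green, Amber}: C1→Amber 5·4=20, C2→Red 3·12=36, C3→Green 2·16=32, C4→Blue 2·12=24, C5→Red 6·15=90, C6→Amber 2·16=32, C7→Red 3·14=42. Service 276; fixed 191; total 467.
Proposal Y: {Red, Amber, Violet}: C1→Amber 5·4=20, C2→Red 3·12=36, C3→Red 5·16=80, C4→Violet 6·12=72, C5→Violet 2·15=30, C6→Amber 2·16=32, C7→Red 3·14=42. Service 312; fixed 115; total 427.
Difference: |467 − 427| = 40.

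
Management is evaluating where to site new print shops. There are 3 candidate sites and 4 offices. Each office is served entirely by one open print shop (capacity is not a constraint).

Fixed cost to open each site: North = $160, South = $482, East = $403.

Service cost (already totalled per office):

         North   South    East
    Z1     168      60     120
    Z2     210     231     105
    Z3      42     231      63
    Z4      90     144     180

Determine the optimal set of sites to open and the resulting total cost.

Open North only; minimum total cost 670.

For any fixed open set, each office goes to its cheapest open site; total = fixed + service.
{North}: Z1→North 168, Z2→North 210, Z3→North 42, Z4→North 90. Service 510; fixed 160; total 670.
{East}: service 468 + fixed 403 = 871
{North, East}: service 357 + fixed 563 = 920
{North, South, East}: Z1→South 60, Z2→East 105, Z3→North 42, Z4→North 90. Service 297; fixed 1045; total 1342.
No other subset beats 670.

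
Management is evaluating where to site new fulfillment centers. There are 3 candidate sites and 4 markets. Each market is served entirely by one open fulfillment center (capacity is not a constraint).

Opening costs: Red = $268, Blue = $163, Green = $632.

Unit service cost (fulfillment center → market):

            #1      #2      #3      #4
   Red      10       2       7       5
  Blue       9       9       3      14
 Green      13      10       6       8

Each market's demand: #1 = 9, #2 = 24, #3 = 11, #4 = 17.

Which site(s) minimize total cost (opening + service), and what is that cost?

Open Red only; minimum total cost 568.

For any fixed open set, each market goes to its cheapest open site; total = fixed + service.
{Red}: #1→Red 10·9=90, #2→Red 2·24=48, #3→Red 7·11=77, #4→Red 5·17=85. Service 300; fixed 268; total 568.
{Red, Blue}: #1→Blue 9·9=81, #2→Red 2·24=48, #3→Blue 3·11=33, #4→Red 5·17=85. Service 247; fixed 431; total 678.
{Blue}: service 568 + fixed 163 = 731
{Red, Blue, Green}: #1→Blue 9·9=81, #2→Red 2·24=48, #3→Blue 3·11=33, #4→Red 5·17=85. Service 247; fixed 1063; total 1310.
No other subset beats 568.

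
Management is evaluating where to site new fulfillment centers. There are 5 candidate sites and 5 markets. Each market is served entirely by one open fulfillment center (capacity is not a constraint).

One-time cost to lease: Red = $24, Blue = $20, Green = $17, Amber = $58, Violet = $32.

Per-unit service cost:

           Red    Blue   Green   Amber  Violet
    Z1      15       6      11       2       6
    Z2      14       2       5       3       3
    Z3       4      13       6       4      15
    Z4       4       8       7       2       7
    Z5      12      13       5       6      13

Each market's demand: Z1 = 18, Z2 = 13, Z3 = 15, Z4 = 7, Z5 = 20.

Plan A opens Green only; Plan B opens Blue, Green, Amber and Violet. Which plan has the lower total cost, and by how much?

Plan B is cheaper by 156.

Plan A: {Green}: Z1→Green 11·18=198, Z2→Green 5·13=65, Z3→Green 6·15=90, Z4→Green 7·7=49, Z5→Green 5·20=100. Service 502; fixed 17; total 519.
Plan B: {Blue, Green, Amber, Violet}: Z1→Amber 2·18=36, Z2→Blue 2·13=26, Z3→Amber 4·15=60, Z4→Amber 2·7=14, Z5→Green 5·20=100. Service 236; fixed 127; total 363.
Difference: |519 − 363| = 156.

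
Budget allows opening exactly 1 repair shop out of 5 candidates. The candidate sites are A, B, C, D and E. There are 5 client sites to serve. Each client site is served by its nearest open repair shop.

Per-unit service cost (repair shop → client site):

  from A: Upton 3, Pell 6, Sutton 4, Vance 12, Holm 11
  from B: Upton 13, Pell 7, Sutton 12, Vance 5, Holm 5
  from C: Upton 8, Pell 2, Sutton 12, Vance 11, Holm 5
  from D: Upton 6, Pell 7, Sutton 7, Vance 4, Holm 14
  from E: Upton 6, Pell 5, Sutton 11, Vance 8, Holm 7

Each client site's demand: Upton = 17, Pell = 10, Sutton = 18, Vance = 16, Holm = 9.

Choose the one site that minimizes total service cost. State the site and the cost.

Choose A only; total service cost 474.

With exactly 1 open, each client site uses its cheapest among the chosen.
{A}: Upton→A 3·17=51, Pell→A 6·10=60, Sutton→A 4·18=72, Vance→A 12·16=192, Holm→A 11·9=99. Service cost 474.
{D}: service cost 488
{E}: service cost 541
Among all 5 size-1 choices, {A} is lowest.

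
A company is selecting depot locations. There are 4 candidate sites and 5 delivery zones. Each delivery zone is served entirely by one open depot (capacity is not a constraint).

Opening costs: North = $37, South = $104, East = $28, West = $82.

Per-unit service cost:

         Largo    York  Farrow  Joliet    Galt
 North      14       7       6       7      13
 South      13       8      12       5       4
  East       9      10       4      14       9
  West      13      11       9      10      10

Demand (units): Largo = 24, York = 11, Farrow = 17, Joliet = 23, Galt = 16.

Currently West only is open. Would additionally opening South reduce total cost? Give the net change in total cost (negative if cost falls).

Yes — net change −140 (cost falls by 140).

Current service cost with {West}: 976.
Adding South: each delivery zone re-picks its cheapest; new service cost 732, saving 244.
Extra fixed cost: 104. Net change = 104 − 244 = -140.
(Totals: 1058 → 918.)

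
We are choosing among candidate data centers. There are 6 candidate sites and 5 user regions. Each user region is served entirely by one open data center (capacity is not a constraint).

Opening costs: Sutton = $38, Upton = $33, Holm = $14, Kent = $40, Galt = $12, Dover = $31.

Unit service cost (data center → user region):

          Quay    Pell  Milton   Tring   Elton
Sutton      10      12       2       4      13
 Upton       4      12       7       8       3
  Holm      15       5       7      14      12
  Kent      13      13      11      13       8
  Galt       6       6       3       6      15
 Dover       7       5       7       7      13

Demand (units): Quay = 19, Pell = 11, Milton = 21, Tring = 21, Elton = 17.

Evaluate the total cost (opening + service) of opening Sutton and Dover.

Each user region is assigned to its cheapest site among the open ones.
{Sutton, Dover}: Quay→Dover 7·19=133, Pell→Dover 5·11=55, Milton→Sutton 2·21=42, Tring→Sutton 4·21=84, Elton→Sutton 13·17=221. Service 535; fixed 69; total 604.

Total cost: 604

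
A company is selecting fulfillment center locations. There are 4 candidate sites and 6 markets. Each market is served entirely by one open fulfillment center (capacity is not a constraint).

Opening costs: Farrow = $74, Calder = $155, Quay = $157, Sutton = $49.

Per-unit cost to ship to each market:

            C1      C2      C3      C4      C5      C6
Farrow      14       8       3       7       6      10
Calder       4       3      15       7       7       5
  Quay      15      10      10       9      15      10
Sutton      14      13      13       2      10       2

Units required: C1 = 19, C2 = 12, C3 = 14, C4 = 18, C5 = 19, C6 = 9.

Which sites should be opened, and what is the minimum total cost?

Open Farrow, Calder and Sutton; minimum total cost 600.

For any fixed open set, each market goes to its cheapest open site; total = fixed + service.
{Farrow, Calder, Sutton}: C1→Calder 4·19=76, C2→Calder 3·12=36, C3→Farrow 3·14=42, C4→Sutton 2·18=36, C5→Farrow 6·19=114, C6→Sutton 2·9=18. Service 322; fixed 278; total 600.
{Farrow, Calder}: service 439 + fixed 229 = 668
{Calder, Sutton}: service 481 + fixed 204 = 685
{Farrow, Calder, Quay, Sutton}: C1→Calder 4·19=76, C2→Calder 3·12=36, C3→Farrow 3·14=42, C4→Sutton 2·18=36, C5→Farrow 6·19=114, C6→Sutton 2·9=18. Service 322; fixed 435; total 757.
No other subset beats 600.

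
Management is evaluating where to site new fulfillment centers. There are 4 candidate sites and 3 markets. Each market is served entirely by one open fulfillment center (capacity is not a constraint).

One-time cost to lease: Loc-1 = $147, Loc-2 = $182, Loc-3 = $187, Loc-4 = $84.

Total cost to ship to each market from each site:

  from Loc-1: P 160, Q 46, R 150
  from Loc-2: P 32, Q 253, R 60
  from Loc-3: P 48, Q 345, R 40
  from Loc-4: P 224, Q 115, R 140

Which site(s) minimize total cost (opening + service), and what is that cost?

Open Loc-1 and Loc-2; minimum total cost 467.

For any fixed open set, each market goes to its cheapest open site; total = fixed + service.
{Loc-1, Loc-2}: P→Loc-2 32, Q→Loc-1 46, R→Loc-2 60. Service 138; fixed 329; total 467.
{Loc-1, Loc-3}: P→Loc-3 48, Q→Loc-1 46, R→Loc-3 40. Service 134; fixed 334; total 468.
{Loc-2, Loc-4}: P→Loc-2 32, Q→Loc-4 115, R→Loc-2 60. Service 207; fixed 266; total 473.
{Loc-1, Loc-2, Loc-3, Loc-4}: service 118 + fixed 600 = 718
No other subset beats 467.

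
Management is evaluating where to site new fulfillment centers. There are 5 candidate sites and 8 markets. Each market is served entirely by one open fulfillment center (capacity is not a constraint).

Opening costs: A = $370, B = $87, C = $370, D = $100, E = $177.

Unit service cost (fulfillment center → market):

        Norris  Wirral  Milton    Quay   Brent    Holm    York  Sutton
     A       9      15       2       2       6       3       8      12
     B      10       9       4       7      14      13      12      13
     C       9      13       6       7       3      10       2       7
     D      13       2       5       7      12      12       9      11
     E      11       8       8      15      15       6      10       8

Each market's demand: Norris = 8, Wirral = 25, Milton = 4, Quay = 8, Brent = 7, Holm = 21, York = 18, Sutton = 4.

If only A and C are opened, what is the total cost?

Total cost: 1309

Each market is assigned to its cheapest site among the open ones.
{A, C}: Norris→A 9·8=72, Wirral→C 13·25=325, Milton→A 2·4=8, Quay→A 2·8=16, Brent→C 3·7=21, Holm→A 3·21=63, York→C 2·18=36, Sutton→C 7·4=28. Service 569; fixed 740; total 1309.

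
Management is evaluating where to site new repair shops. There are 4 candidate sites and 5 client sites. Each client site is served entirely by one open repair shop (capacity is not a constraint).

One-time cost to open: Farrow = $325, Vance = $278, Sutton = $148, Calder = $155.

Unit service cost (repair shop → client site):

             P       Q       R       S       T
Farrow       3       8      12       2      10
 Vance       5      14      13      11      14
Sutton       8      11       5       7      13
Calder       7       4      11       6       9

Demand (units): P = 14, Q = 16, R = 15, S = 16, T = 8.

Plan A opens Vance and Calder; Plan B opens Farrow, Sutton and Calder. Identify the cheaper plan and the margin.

Plan A is cheaper by 13.

Plan A: {Vance, Calder}: P→Vance 5·14=70, Q→Calder 4·16=64, R→Calder 11·15=165, S→Calder 6·16=96, T→Calder 9·8=72. Service 467; fixed 433; total 900.
Plan B: {Farrow, Sutton, Calder}: P→Farrow 3·14=42, Q→Calder 4·16=64, R→Sutton 5·15=75, S→Farrow 2·16=32, T→Calder 9·8=72. Service 285; fixed 628; total 913.
Difference: |900 − 913| = 13.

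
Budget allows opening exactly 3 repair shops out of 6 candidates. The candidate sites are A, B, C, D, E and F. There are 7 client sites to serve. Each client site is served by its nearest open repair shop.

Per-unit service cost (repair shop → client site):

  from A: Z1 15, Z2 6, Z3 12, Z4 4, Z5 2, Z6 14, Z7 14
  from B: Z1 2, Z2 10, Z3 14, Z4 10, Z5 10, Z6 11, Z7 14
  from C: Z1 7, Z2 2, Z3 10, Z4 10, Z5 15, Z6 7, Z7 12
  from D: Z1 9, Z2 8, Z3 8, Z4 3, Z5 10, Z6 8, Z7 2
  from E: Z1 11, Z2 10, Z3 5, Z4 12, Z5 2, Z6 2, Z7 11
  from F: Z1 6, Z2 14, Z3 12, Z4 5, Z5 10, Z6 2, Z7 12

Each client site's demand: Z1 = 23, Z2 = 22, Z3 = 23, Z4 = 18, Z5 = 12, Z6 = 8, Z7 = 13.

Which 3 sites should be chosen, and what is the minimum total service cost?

Choose C, D and E; total service cost 440.

With exactly 3 open, each client site uses its cheapest among the chosen.
{C, D, E}: Z1→C 7·23=161, Z2→C 2·22=44, Z3→E 5·23=115, Z4→D 3·18=54, Z5→E 2·12=24, Z6→E 2·8=16, Z7→D 2·13=26. Service cost 440.
{B, D, E}: service cost 457
{A, B, D}: service cost 530
Among all 20 size-3 choices, {C, D, E} is lowest.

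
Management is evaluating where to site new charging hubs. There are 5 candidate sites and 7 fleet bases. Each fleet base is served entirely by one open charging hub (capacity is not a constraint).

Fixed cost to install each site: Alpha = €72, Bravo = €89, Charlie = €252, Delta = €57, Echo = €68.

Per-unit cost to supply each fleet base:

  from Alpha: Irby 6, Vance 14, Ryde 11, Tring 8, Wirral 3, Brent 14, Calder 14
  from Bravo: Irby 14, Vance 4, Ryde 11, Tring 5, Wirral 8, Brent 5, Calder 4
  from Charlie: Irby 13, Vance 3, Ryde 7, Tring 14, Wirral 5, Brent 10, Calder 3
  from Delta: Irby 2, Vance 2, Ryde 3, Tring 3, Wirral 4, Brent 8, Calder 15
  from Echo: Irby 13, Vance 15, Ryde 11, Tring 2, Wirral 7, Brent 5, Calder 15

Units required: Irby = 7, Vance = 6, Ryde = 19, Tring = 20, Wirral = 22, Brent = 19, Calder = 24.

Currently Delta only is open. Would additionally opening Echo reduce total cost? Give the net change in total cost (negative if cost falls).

Yes — net change −9 (cost falls by 9).

Current service cost with {Delta}: 743.
Adding Echo: each fleet base re-picks its cheapest; new service cost 666, saving 77.
Extra fixed cost: 68. Net change = 68 − 77 = -9.
(Totals: 800 → 791.)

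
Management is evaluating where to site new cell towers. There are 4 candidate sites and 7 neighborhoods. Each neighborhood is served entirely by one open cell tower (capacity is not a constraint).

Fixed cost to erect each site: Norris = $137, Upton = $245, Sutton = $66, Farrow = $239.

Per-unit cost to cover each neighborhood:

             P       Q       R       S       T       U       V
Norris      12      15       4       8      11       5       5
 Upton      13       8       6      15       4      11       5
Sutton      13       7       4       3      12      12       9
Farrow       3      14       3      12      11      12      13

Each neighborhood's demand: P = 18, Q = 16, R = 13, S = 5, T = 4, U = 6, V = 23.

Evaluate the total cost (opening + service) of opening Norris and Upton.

Total cost: 979

Each neighborhood is assigned to its cheapest site among the open ones.
{Norris, Upton}: P→Norris 12·18=216, Q→Upton 8·16=128, R→Norris 4·13=52, S→Norris 8·5=40, T→Upton 4·4=16, U→Norris 5·6=30, V→Norris 5·23=115. Service 597; fixed 382; total 979.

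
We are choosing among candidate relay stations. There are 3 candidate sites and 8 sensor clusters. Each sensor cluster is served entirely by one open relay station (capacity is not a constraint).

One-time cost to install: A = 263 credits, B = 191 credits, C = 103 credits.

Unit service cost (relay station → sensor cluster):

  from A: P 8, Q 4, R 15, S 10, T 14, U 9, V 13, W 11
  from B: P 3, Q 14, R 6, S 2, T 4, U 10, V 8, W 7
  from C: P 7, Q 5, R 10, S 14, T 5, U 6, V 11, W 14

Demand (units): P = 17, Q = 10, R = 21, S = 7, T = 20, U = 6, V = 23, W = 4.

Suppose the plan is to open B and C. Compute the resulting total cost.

Total cost: 863

Each sensor cluster is assigned to its cheapest site among the open ones.
{B, C}: P→B 3·17=51, Q→C 5·10=50, R→B 6·21=126, S→B 2·7=14, T→B 4·20=80, U→C 6·6=36, V→B 8·23=184, W→B 7·4=28. Service 569; fixed 294; total 863.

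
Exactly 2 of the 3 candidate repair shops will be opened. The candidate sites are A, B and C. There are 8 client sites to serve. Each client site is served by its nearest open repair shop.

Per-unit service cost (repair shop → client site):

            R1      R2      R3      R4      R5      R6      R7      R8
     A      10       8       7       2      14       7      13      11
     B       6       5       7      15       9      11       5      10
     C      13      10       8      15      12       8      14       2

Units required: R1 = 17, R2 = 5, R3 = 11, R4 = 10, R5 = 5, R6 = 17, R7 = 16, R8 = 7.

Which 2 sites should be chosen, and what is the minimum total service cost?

Choose A and B; total service cost 538.

With exactly 2 open, each client site uses its cheapest among the chosen.
{A, B}: R1→B 6·17=102, R2→B 5·5=25, R3→A 7·11=77, R4→A 2·10=20, R5→B 9·5=45, R6→A 7·17=119, R7→B 5·16=80, R8→B 10·7=70. Service cost 538.
{B, C}: service cost 629
{A, C}: service cost 708
Among all 3 size-2 choices, {A, B} is lowest.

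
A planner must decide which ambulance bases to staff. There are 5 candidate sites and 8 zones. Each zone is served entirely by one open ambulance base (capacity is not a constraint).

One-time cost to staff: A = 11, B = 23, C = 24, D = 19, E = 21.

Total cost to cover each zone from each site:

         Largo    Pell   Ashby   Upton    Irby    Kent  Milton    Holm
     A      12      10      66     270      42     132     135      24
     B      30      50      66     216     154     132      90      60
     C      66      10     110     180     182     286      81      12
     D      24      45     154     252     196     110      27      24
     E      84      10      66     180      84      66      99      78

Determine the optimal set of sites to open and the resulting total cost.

Open A, D and E; minimum total cost 478.

For any fixed open set, each zone goes to its cheapest open site; total = fixed + service.
{A, D, E}: Largo→A 12, Pell→A 10, Ashby→A 66, Upton→E 180, Irby→A 42, Kent→E 66, Milton→D 27, Holm→A 24. Service 427; fixed 51; total 478.
{A, C, D, E}: service 415 + fixed 75 = 490
{A, B, D, E}: service 427 + fixed 74 = 501
{A, B, C, D, E}: service 415 + fixed 98 = 513
No other subset beats 478.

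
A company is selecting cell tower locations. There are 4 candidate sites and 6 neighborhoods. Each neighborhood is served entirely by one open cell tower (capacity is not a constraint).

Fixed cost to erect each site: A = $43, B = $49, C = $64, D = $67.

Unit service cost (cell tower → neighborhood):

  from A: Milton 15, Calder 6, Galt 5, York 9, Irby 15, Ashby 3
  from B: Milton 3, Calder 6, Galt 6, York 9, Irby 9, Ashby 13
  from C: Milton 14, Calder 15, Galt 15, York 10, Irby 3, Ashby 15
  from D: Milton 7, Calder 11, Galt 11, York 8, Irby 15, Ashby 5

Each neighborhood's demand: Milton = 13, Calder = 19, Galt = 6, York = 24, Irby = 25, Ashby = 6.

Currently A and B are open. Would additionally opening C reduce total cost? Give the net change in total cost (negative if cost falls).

Current service cost with {A, B}: 642.
Adding C: each neighborhood re-picks its cheapest; new service cost 492, saving 150.
Extra fixed cost: 64. Net change = 64 − 150 = -86.
(Totals: 734 → 648.)

Yes — net change −86 (cost falls by 86).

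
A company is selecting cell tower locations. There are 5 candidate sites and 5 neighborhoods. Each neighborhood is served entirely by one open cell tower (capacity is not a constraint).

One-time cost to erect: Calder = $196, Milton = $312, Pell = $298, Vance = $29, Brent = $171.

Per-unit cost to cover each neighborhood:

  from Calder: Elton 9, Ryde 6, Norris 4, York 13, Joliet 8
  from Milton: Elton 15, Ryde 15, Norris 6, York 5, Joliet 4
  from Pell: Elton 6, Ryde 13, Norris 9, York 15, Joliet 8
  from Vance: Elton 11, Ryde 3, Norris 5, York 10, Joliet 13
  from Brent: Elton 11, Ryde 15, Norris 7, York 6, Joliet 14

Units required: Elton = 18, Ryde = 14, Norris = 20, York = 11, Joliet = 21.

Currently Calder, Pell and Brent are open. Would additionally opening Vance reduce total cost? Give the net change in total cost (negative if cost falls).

Current service cost with {Calder, Pell, Brent}: 506.
Adding Vance: each neighborhood re-picks its cheapest; new service cost 464, saving 42.
Extra fixed cost: 29. Net change = 29 − 42 = -13.
(Totals: 1171 → 1158.)

Yes — net change −13 (cost falls by 13).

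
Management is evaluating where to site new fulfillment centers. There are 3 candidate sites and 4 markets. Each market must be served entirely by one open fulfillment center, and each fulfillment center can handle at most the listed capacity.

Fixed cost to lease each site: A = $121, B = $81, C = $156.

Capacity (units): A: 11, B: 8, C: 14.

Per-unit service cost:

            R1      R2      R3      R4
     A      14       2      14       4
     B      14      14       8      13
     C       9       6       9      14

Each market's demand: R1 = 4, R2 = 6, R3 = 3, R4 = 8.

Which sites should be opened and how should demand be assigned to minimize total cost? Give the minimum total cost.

Minimum total cost: 408

Open {A, C}: R1→C 9·4=36, R2→C 6·6=36, R3→C 9·3=27, R4→A 4·8=32.
Loads: A carries 8/11, C carries 13/14. Service 131; fixed 277; total 408.
Next best feasible plan costs 423.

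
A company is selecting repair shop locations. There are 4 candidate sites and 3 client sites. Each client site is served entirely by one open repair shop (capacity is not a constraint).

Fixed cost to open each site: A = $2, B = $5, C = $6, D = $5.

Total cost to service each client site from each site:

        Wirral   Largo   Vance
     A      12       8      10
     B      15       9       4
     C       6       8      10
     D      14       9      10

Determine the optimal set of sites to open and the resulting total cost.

Open B and C; minimum total cost 29.

For any fixed open set, each client site goes to its cheapest open site; total = fixed + service.
{B, C}: Wirral→C 6, Largo→C 8, Vance→B 4. Service 18; fixed 11; total 29.
{C}: Wirral→C 6, Largo→C 8, Vance→C 10. Service 24; fixed 6; total 30.
{A, B}: service 24 + fixed 7 = 31
{A, B, C, D}: Wirral→C 6, Largo→A 8, Vance→B 4. Service 18; fixed 18; total 36.
No other subset beats 29.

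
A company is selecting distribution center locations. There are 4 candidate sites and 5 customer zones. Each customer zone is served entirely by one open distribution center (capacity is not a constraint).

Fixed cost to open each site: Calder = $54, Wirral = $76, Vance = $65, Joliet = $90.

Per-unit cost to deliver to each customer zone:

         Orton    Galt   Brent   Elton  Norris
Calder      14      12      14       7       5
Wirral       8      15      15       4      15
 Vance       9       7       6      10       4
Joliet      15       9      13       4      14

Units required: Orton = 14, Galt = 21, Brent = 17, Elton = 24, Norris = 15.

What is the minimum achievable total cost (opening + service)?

Minimum total cost: 658

For any fixed open set, each customer zone goes to its cheapest open site; total = fixed + service.
{Wirral, Vance}: Orton→Wirral 8·14=112, Galt→Vance 7·21=147, Brent→Vance 6·17=102, Elton→Wirral 4·24=96, Norris→Vance 4·15=60. Service 517; fixed 141; total 658.
{Vance, Joliet}: Orton→Vance 9·14=126, Galt→Vance 7·21=147, Brent→Vance 6·17=102, Elton→Joliet 4·24=96, Norris→Vance 4·15=60. Service 531; fixed 155; total 686.
{Calder, Wirral, Vance}: service 517 + fixed 195 = 712
{Calder, Wirral, Vance, Joliet}: service 517 + fixed 285 = 802
(All 15 nonempty subsets were checked; Wirral and Vance is lowest.)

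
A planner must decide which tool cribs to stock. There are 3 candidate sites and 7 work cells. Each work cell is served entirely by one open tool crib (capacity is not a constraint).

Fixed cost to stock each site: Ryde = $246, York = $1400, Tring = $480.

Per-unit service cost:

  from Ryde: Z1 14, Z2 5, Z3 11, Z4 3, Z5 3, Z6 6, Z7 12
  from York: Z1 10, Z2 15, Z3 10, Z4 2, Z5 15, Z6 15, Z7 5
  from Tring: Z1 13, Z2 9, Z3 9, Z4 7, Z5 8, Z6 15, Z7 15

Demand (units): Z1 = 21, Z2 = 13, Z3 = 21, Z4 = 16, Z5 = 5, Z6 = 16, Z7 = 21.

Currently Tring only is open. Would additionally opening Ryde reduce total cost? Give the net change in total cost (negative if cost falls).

Yes — net change −102 (cost falls by 102).

Current service cost with {Tring}: 1286.
Adding Ryde: each work cell re-picks its cheapest; new service cost 938, saving 348.
Extra fixed cost: 246. Net change = 246 − 348 = -102.
(Totals: 1766 → 1664.)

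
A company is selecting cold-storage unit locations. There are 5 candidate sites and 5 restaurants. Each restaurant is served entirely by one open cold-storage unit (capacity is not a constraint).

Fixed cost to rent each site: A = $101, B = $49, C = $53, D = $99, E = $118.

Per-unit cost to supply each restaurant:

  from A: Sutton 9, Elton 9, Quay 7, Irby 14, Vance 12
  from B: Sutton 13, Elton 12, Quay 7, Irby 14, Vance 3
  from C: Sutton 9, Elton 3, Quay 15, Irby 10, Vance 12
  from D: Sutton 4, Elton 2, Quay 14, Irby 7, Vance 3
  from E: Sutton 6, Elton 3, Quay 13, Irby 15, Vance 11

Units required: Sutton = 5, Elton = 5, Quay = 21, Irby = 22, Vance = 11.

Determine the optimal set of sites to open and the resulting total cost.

Open B and D; minimum total cost 512.

For any fixed open set, each restaurant goes to its cheapest open site; total = fixed + service.
{B, D}: Sutton→D 4·5=20, Elton→D 2·5=10, Quay→B 7·21=147, Irby→D 7·22=154, Vance→B 3·11=33. Service 364; fixed 148; total 512.
{B, C}: service 460 + fixed 102 = 562
{A, D}: service 364 + fixed 200 = 564
{A, B, C, D, E}: service 364 + fixed 420 = 784
No other subset beats 512.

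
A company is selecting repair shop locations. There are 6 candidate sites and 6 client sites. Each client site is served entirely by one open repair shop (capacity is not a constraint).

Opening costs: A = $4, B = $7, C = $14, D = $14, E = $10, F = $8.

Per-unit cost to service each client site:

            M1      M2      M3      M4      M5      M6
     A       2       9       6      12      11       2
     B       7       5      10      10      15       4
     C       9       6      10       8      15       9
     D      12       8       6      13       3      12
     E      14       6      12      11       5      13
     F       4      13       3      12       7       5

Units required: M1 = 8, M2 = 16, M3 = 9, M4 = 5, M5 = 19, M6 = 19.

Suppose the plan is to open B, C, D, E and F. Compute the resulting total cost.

Total cost: 365

Each client site is assigned to its cheapest site among the open ones.
{B, C, D, E, F}: M1→F 4·8=32, M2→B 5·16=80, M3→F 3·9=27, M4→C 8·5=40, M5→D 3·19=57, M6→B 4·19=76. Service 312; fixed 53; total 365.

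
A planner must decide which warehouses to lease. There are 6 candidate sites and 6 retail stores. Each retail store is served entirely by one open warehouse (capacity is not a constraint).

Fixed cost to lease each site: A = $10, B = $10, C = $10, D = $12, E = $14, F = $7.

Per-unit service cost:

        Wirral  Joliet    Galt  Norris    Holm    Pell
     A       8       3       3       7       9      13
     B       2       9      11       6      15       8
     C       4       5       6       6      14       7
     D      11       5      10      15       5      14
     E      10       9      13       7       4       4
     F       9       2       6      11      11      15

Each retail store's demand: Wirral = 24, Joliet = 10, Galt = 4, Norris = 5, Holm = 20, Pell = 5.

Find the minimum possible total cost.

Minimum total cost: 251

For any fixed open set, each retail store goes to its cheapest open site; total = fixed + service.
{A, B, E, F}: Wirral→B 2·24=48, Joliet→F 2·10=20, Galt→A 3·4=12, Norris→B 6·5=30, Holm→E 4·20=80, Pell→E 4·5=20. Service 210; fixed 41; total 251.
{B, E, F}: Wirral→B 2·24=48, Joliet→F 2·10=20, Galt→F 6·4=24, Norris→B 6·5=30, Holm→E 4·20=80, Pell→E 4·5=20. Service 222; fixed 31; total 253.
{A, B, E}: service 220 + fixed 34 = 254
{A, B, C, D, E, F}: Wirral→B 2·24=48, Joliet→F 2·10=20, Galt→A 3·4=12, Norris→B 6·5=30, Holm→E 4·20=80, Pell→E 4·5=20. Service 210; fixed 63; total 273.
No other subset beats 251.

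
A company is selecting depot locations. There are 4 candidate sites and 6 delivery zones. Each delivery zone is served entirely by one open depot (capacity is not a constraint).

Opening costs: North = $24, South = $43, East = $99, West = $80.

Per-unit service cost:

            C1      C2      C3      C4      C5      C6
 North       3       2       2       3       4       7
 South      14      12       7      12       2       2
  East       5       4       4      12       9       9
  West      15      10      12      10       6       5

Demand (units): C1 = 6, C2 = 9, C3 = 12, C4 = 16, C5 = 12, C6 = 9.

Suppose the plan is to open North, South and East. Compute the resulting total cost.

Each delivery zone is assigned to its cheapest site among the open ones.
{North, South, East}: C1→North 3·6=18, C2→North 2·9=18, C3→North 2·12=24, C4→North 3·16=48, C5→South 2·12=24, C6→South 2·9=18. Service 150; fixed 166; total 316.

Total cost: 316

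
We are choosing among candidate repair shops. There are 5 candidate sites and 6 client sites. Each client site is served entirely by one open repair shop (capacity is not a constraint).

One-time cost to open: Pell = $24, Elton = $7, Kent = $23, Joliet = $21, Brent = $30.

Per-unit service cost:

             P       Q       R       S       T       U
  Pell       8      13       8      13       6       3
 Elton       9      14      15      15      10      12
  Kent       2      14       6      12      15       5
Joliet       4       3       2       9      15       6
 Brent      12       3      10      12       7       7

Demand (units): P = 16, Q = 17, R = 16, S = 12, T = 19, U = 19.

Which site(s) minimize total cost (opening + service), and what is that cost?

For any fixed open set, each client site goes to its cheapest open site; total = fixed + service.
{Pell, Kent, Joliet}: P→Kent 2·16=32, Q→Joliet 3·17=51, R→Joliet 2·16=32, S→Joliet 9·12=108, T→Pell 6·19=114, U→Pell 3·19=57. Service 394; fixed 68; total 462.
{Pell, Elton, Kent, Joliet}: P→Kent 2·16=32, Q→Joliet 3·17=51, R→Joliet 2·16=32, S→Joliet 9·12=108, T→Pell 6·19=114, U→Pell 3·19=57. Service 394; fixed 75; total 469.
{Pell, Joliet}: service 426 + fixed 45 = 471
{Pell, Elton, Kent, Joliet, Brent}: service 394 + fixed 105 = 499
No other subset beats 462.

Open Pell, Kent and Joliet; minimum total cost 462.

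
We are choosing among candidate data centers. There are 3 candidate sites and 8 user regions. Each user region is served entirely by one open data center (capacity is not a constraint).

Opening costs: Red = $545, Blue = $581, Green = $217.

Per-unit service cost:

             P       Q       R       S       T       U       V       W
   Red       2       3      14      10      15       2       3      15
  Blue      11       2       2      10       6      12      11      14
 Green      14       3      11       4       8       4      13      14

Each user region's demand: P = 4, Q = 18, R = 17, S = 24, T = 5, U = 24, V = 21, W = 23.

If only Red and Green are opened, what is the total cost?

Total cost: 1580

Each user region is assigned to its cheapest site among the open ones.
{Red, Green}: P→Red 2·4=8, Q→Red 3·18=54, R→Green 11·17=187, S→Green 4·24=96, T→Green 8·5=40, U→Red 2·24=48, V→Red 3·21=63, W→Green 14·23=322. Service 818; fixed 762; total 1580.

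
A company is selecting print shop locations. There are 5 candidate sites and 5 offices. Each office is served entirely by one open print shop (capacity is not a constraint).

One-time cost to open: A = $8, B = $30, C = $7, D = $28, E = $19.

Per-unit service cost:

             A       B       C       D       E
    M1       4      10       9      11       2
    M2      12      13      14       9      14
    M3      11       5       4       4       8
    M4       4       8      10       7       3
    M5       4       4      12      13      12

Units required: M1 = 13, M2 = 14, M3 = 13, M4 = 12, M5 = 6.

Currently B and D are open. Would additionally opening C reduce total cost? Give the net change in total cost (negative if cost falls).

Current service cost with {B, D}: 416.
Adding C: each office re-picks its cheapest; new service cost 403, saving 13.
Extra fixed cost: 7. Net change = 7 − 13 = -6.
(Totals: 474 → 468.)

Yes — net change −6 (cost falls by 6).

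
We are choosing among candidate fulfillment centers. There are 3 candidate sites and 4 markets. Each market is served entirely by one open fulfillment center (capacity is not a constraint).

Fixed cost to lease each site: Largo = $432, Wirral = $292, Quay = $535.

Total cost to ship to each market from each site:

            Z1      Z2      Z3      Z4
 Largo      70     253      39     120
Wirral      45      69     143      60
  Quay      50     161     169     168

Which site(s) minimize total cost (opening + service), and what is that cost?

Open Wirral only; minimum total cost 609.

For any fixed open set, each market goes to its cheapest open site; total = fixed + service.
{Wirral}: Z1→Wirral 45, Z2→Wirral 69, Z3→Wirral 143, Z4→Wirral 60. Service 317; fixed 292; total 609.
{Largo}: Z1→Largo 70, Z2→Largo 253, Z3→Largo 39, Z4→Largo 120. Service 482; fixed 432; total 914.
{Largo, Wirral}: Z1→Wirral 45, Z2→Wirral 69, Z3→Largo 39, Z4→Wirral 60. Service 213; fixed 724; total 937.
{Largo, Wirral, Quay}: service 213 + fixed 1259 = 1472
No other subset beats 609.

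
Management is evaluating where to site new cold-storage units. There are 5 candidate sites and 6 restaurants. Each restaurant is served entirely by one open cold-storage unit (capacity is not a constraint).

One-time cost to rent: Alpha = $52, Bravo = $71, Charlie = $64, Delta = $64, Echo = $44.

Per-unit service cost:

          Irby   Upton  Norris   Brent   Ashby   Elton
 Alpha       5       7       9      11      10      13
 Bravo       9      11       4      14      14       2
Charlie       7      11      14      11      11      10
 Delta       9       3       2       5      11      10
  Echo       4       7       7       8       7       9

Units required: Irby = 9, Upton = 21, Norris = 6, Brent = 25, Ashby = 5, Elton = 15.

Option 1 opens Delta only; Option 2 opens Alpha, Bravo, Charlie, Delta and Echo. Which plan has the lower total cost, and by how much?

Option 1 is cheaper by 46.

Option 1: {Delta}: Irby→Delta 9·9=81, Upton→Delta 3·21=63, Norris→Delta 2·6=12, Brent→Delta 5·25=125, Ashby→Delta 11·5=55, Elton→Delta 10·15=150. Service 486; fixed 64; total 550.
Option 2: {Alpha, Bravo, Charlie, Delta, Echo}: Irby→Echo 4·9=36, Upton→Delta 3·21=63, Norris→Delta 2·6=12, Brent→Delta 5·25=125, Ashby→Echo 7·5=35, Elton→Bravo 2·15=30. Service 301; fixed 295; total 596.
Difference: |550 − 596| = 46.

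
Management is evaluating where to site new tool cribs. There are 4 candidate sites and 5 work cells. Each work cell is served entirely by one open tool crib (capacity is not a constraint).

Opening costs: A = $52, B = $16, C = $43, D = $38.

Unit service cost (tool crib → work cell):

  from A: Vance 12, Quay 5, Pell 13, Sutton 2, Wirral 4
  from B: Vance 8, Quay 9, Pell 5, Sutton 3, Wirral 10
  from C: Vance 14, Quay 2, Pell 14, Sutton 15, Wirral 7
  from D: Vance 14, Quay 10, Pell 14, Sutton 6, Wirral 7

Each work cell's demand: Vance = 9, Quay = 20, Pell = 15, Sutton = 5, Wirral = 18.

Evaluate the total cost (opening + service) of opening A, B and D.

Total cost: 435

Each work cell is assigned to its cheapest site among the open ones.
{A, B, D}: Vance→B 8·9=72, Quay→A 5·20=100, Pell→B 5·15=75, Sutton→A 2·5=10, Wirral→A 4·18=72. Service 329; fixed 106; total 435.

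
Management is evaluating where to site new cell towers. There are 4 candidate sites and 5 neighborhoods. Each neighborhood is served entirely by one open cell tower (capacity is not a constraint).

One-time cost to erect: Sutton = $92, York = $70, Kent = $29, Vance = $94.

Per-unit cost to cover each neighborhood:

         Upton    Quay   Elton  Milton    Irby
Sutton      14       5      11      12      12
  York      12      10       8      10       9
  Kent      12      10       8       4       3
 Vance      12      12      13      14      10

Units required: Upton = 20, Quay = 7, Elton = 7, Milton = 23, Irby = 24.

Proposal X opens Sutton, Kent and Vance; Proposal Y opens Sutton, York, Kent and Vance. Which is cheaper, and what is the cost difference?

Proposal X: {Sutton, Kent, Vance}: Upton→Kent 12·20=240, Quay→Sutton 5·7=35, Elton→Kent 8·7=56, Milton→Kent 4·23=92, Irby→Kent 3·24=72. Service 495; fixed 215; total 710.
Proposal Y: {Sutton, York, Kent, Vance}: Upton→York 12·20=240, Quay→Sutton 5·7=35, Elton→York 8·7=56, Milton→Kent 4·23=92, Irby→Kent 3·24=72. Service 495; fixed 285; total 780.
Difference: |710 − 780| = 70.

Proposal X is cheaper by 70.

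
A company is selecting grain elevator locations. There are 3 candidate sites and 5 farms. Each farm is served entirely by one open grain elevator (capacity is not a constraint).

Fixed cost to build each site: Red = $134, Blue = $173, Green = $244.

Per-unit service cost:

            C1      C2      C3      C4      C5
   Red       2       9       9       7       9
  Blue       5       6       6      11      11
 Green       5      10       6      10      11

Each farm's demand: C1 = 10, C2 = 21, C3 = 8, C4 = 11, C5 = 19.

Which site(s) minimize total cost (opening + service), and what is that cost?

For any fixed open set, each farm goes to its cheapest open site; total = fixed + service.
{Red}: C1→Red 2·10=20, C2→Red 9·21=189, C3→Red 9·8=72, C4→Red 7·11=77, C5→Red 9·19=171. Service 529; fixed 134; total 663.
{Blue}: service 554 + fixed 173 = 727
{Red, Blue}: service 442 + fixed 307 = 749
{Red, Blue, Green}: service 442 + fixed 551 = 993
(All 7 nonempty subsets were checked; Red only is lowest.)

Open Red only; minimum total cost 663.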